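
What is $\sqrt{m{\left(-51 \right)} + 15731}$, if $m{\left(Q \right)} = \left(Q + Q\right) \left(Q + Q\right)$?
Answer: $\sqrt{26135} \approx 161.66$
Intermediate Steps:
$m{\left(Q \right)} = 4 Q^{2}$ ($m{\left(Q \right)} = 2 Q 2 Q = 4 Q^{2}$)
$\sqrt{m{\left(-51 \right)} + 15731} = \sqrt{4 \left(-51\right)^{2} + 15731} = \sqrt{4 \cdot 2601 + 15731} = \sqrt{10404 + 15731} = \sqrt{26135}$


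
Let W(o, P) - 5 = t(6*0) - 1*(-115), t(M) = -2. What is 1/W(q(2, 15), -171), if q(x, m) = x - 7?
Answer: 1/118 ≈ 0.0084746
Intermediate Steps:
q(x, m) = -7 + x
W(o, P) = 118 (W(o, P) = 5 + (-2 - 1*(-115)) = 5 + (-2 + 115) = 5 + 113 = 118)
1/W(q(2, 15), -171) = 1/118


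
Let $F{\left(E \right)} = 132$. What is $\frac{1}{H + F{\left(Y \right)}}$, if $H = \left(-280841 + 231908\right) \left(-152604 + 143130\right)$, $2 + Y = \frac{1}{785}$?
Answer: $\frac{1}{463591374} \approx 2.1571 \cdot 10^{-9}$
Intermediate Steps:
$Y = - \frac{1569}{785}$ ($Y = -2 + \frac{1}{785} = - \frac{1569}{785} \approx -1.9987$)
$H = 463591242$ ($H = \left(-48933\right) \left(-9474\right) = 463591242$)
$\frac{1}{H + F{\left(Y \right)}} = \frac{1}{463591242 + 132} = \frac{1}{463591374}$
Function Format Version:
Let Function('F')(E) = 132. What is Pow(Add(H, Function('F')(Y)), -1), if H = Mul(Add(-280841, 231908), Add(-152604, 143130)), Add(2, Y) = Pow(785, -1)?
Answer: Rational(1, 463591374) ≈ 2.1571e-9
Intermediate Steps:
Y = Rational(-1569, 785) (Y = Add(-2, Pow(785, -1)) = Add(-2, Rational(1, 785)) = Rational(-1569, 785) ≈ -1.9987)
H = 463591242 (H = Mul(-48933, -9474) = 463591242)
Pow(Add(H, Function('F')(Y)), -1) = Pow(Add(463591242, 132), -1) = Pow(463591374, -1) = Rational(1, 463591374)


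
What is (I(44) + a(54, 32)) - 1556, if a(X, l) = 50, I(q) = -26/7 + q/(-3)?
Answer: -32012/21 ≈ -1524.4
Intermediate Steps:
I(q) = -26/7 - q/3 (I(q) = -26*⅐ + q*(-⅓) = -26/7 - q/3)
(I(44) + a(54, 32)) - 1556 = ((-26/7 - ⅓*44) + 50) - 1556 = ((-26/7 - 44/3) + 50) - 1556 = (-386/21 + 50) - 1556 = 664/21 - 1556 = -32012/21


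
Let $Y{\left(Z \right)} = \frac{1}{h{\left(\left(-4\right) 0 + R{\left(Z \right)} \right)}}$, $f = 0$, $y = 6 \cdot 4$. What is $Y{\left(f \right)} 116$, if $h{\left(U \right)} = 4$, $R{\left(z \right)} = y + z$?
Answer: $29$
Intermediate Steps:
$y = 24$
$R{\left(z \right)} = 24 + z$
$Y{\left(Z \right)} = \frac{1}{4}$
$Y{\left(f \right)} 116 = \frac{1}{4} \cdot 116 = 29$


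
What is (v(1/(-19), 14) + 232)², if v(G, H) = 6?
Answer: 56644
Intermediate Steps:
(v(1/(-19), 14) + 232)² = (6 + 232)² = 238² = 56644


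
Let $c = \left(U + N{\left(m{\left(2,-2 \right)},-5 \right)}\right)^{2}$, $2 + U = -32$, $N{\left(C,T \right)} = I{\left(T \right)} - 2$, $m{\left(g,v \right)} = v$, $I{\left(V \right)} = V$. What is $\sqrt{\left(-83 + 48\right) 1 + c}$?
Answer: $\sqrt{1646} \approx 40.571$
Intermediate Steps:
$N{\left(C,T \right)} = -2 + T$ ($N{\left(C,T \right)} = T - 2 = -2 + T$)
$U = -34$ ($U = -2 - 32 = -34$)
$c = 1681$ ($c = \left(-34 - 7\right)^{2} = \left(-41\right)^{2} = 1681$)
$\sqrt{\left(-83 + 48\right) 1 + c} = \sqrt{\left(-83 + 48\right) 1 + 1681} = \sqrt{\left(-35\right) 1 + 1681} = \sqrt{-35 + 1681} = \sqrt{1646}$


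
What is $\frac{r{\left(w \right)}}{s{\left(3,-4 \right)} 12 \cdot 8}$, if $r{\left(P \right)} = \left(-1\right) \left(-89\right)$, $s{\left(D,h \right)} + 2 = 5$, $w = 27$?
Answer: $\frac{89}{288} \approx 0.30903$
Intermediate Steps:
$s{\left(D,h \right)} = 3$ ($s{\left(D,h \right)} = -2 + 5 = 3$)
$r{\left(P \right)} = 89$
$\frac{r{\left(w \right)}}{s{\left(3,-4 \right)} 12 \cdot 8} = \frac{89}{3 \cdot 12 \cdot 8} = \frac{89}{36 \cdot 8} = \frac{89}{288}$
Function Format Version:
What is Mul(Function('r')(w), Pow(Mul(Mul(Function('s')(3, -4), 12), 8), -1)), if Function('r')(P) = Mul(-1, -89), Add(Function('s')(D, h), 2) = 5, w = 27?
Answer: Rational(89, 288) ≈ 0.30903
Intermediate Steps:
Function('s')(D, h) = 3 (Function('s')(D, h) = Add(-2, 5) = 3)
Function('r')(P) = 89
Mul(Function('r')(w), Pow(Mul(Mul(Function('s')(3, -4), 12), 8), -1)) = Mul(89, Pow(Mul(Mul(3, 12), 8), -1)) = Mul(89, Pow(Mul(36, 8), -1)) = Mul(89, Pow(288, -1)) = Mul(89, Rational(1, 288)) = Rational(89, 288)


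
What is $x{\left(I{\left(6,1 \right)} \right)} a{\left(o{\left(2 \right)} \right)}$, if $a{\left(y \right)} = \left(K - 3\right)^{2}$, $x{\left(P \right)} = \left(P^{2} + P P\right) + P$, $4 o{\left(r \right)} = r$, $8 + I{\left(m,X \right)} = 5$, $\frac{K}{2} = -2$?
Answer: $735$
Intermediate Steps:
$K = -4$ ($K = 2 \left(-2\right) = -4$)
$I{\left(m,X \right)} = -3$ ($I{\left(m,X \right)} = -8 + 5 = -3$)
$o{\left(r \right)} = \frac{r}{4}$
$x{\left(P \right)} = P + 2 P^{2}$ ($x{\left(P \right)} = \left(P^{2} + P^{2}\right) + P = 2 P^{2} + P = P + 2 P^{2}$)
$a{\left(y \right)} = 49$ ($a{\left(y \right)} = \left(-4 - 3\right)^{2} = \left(-7\right)^{2} = 49$)
$x{\left(I{\left(6,1 \right)} \right)} a{\left(o{\left(2 \right)} \right)} = - 3 \left(1 + 2 \left(-3\right)\right) 49 = - 3 \left(1 - 6\right) 49 = \left(-3\right) \left(-5\right) 49 = 15 \cdot 49 = 735$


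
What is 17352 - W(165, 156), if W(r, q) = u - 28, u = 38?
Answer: 17342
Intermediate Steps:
W(r, q) = 10 (W(r, q) = 38 - 28 = 10)
17352 - W(165, 156) = 17352 - 1*10 = 17352 - 10 = 17342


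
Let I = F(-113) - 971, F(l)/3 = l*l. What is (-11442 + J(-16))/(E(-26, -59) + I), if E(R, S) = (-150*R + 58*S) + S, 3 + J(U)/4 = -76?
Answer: -11758/37755 ≈ -0.31143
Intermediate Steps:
J(U) = -316 (J(U) = -12 + 4*(-76) = -12 - 304 = -316)
F(l) = 3*l² (F(l) = 3*(l*l) = 3*l²)
I = 37336 (I = 3*(-113)² - 971 = 3*12769 - 971 = 38307 - 971 = 37336)
E(R, S) = -150*R + 59*S
(-11442 + J(-16))/(E(-26, -59) + I) = (-11442 - 316)/((-150*(-26) + 59*(-59)) + 37336) = -11758/((3900 - 3481) + 37336) = -11758/(419 + 37336) = -11758/37755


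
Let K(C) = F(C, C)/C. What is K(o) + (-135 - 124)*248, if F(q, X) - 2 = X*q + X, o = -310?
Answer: -10003856/155 ≈ -64541.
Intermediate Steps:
F(q, X) = 2 + X + X*q (F(q, X) = 2 + (X*q + X) = 2 + (X + X*q) = 2 + X + X*q)
K(C) = (2 + C + C²)/C (K(C) = (2 + C + C*C)/C = (2 + C + C²)/C)
K(o) + (-135 - 124)*248 = (1 - 310 + 2/(-310)) + (-135 - 124)*248 = (1 - 310 + 2*(-1/310)) - 259*248 = (1 - 310 - 1/155) - 64232 = -47896/155 - 64232 = -10003856/155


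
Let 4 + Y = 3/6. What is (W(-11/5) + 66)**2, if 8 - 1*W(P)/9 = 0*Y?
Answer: 19044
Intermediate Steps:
Y = -7/2 (Y = -4 + 3/6 = -4 + 3*(1/6) = -4 + 1/2 = -7/2 ≈ -3.5000)
W(P) = 72 (W(P) = 72 - 0*(-7)/2 = 72 - 9*0 = 72 + 0 = 72)
(W(-11/5) + 66)**2 = (72 + 66)**2 = 138**2 = 19044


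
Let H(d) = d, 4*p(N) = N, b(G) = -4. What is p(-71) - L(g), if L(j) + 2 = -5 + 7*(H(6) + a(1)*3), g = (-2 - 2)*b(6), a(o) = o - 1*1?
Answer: -211/4 ≈ -52.750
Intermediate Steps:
p(N) = N/4
a(o) = -1 + o (a(o) = o - 1 = -1 + o)
g = 16 (g = (-2 - 2)*(-4) = -4*(-4) = 16)
L(j) = 35 (L(j) = -2 + (-5 + 7*(6 + (-1 + 1)*3)) = -2 + (-5 + 7*(6 + 0*3)) = -2 + (-5 + 7*(6 + 0)) = -2 + (-5 + 7*6) = -2 + (-5 + 42) = -2 + 37 = 35)
p(-71) - L(g) = (¼)*(-71) - 1*35 = -71/4 - 35 = -211/4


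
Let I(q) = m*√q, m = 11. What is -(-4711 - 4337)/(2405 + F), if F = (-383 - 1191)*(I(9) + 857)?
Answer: -9048/1398455 ≈ -0.0064700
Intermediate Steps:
I(q) = 11*√q
F = -1400860 (F = (-383 - 1191)*(11*√9 + 857) = -1574*(11*3 + 857) = -1574*(33 + 857) = -1574*890 = -1400860)
-(-4711 - 4337)/(2405 + F) = -(-4711 - 4337)/(2405 - 1400860) = -(-9048)/(-1398455) = -(-9048)*(-1)/1398455 = -1*9048/1398455 = -9048/1398455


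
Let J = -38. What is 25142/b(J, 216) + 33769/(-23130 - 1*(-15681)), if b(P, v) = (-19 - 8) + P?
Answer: -14575211/37245 ≈ -391.33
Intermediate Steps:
b(P, v) = -27 + P
25142/b(J, 216) + 33769/(-23130 - 1*(-15681)) = 25142/(-27 - 38) + 33769/(-23130 - 1*(-15681)) = 25142/(-65) + 33769/(-23130 + 15681) = 25142*(-1/65) + 33769/(-7449) = -1934/5 + 33769*(-1/7449) = -1934/5 - 33769/7449 = -14575211/37245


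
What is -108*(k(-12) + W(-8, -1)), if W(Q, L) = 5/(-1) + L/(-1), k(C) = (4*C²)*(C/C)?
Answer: -61776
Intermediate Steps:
k(C) = 4*C² (k(C) = (4*C²)*1 = 4*C²)
W(Q, L) = -5 - L (W(Q, L) = 5*(-1) + L*(-1) = -5 - L)
-108*(k(-12) + W(-8, -1)) = -108*(4*(-12)² + (-5 - 1*(-1))) = -108*(4*144 + (-5 + 1)) = -108*(576 - 4) = -108*572 = -61776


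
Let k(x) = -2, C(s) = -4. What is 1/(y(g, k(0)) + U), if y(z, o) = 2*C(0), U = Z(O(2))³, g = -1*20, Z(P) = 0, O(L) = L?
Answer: -⅛ ≈ -0.12500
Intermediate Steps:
g = -20
U = 0 (U = 0³ = 0)
y(z, o) = -8 (y(z, o) = 2*(-4) = -8)
1/(y(g, k(0)) + U) = 1/(-8 + 0) = 1/(-8) = -⅛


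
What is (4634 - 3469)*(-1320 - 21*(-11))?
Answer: -1268685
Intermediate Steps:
(4634 - 3469)*(-1320 - 21*(-11)) = 1165*(-1320 + 231) = 1165*(-1089) = -1268685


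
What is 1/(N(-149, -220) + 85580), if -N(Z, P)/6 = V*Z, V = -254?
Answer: -1/141496 ≈ -7.0673e-6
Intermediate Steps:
N(Z, P) = 1524*Z (N(Z, P) = -(-1524)*Z = 1524*Z)
1/(N(-149, -220) + 85580) = 1/(1524*(-149) + 85580) = 1/(-227076 + 85580) = 1/(-141496) = -1/141496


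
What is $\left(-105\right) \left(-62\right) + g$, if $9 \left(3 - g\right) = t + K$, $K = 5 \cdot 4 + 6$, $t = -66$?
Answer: $\frac{58657}{9} \approx 6517.4$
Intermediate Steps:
$K = 26$ ($K = 20 + 6 = 26$)
$g = \frac{67}{9}$ ($g = 3 - \frac{-66 + 26}{9} = 3 - - \frac{40}{9} = 3 + \frac{40}{9} = \frac{67}{9} \approx 7.4444$)
$\left(-105\right) \left(-62\right) + g = \left(-105\right) \left(-62\right) + \frac{67}{9} = 6510 + \frac{67}{9} = \frac{58657}{9}$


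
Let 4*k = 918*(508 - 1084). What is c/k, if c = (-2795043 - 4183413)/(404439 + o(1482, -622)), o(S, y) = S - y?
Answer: 96923/746412948 ≈ 0.00012985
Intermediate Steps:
k = -132192 (k = (918*(508 - 1084))/4 = (918*(-576))/4 = (¼)*(-528768) = -132192)
c = -6978456/406543 (c = (-2795043 - 4183413)/(404439 + (1482 - 1*(-622))) = -6978456/(404439 + (1482 + 622)) = -6978456/(404439 + 2104) = -6978456/406543 ≈ -17.165)
c/k = -6978456/406543/(-132192) = -6978456/406543*(-1/132192) = 96923/746412948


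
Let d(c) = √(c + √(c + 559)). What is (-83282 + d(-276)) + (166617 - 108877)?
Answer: -25542 + I*√(276 - √283) ≈ -25542.0 + 16.099*I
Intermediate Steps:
d(c) = √(c + √(559 + c))
(-83282 + d(-276)) + (166617 - 108877) = (-83282 + √(-276 + √(559 - 276))) + (166617 - 108877) = (-83282 + √(-276 + √283)) + 57740 = -25542 + √(-276 + √283)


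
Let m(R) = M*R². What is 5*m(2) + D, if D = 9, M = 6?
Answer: 129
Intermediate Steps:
m(R) = 6*R²
5*m(2) + D = 5*(6*2²) + 9 = 5*(6*4) + 9 = 5*24 + 9 = 120 + 9 = 129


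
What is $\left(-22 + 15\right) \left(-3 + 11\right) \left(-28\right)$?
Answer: $1568$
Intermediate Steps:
$\left(-22 + 15\right) \left(-3 + 11\right) \left(-28\right) = \left(-7\right) 8 \left(-28\right) = \left(-56\right) \left(-28\right) = 1568$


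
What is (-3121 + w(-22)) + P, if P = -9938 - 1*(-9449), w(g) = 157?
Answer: -3453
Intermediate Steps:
P = -489 (P = -9938 + 9449 = -489)
(-3121 + w(-22)) + P = (-3121 + 157) - 489 = -2964 - 489 = -3453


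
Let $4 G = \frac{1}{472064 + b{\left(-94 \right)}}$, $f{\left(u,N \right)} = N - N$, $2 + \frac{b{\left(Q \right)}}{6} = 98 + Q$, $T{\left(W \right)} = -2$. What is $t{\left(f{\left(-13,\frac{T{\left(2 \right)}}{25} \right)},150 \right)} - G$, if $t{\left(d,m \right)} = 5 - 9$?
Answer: $- \frac{7553217}{1888304} \approx -4.0$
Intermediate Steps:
$b{\left(Q \right)} = 576 + 6 Q$ ($b{\left(Q \right)} = -12 + 6 \left(98 + Q\right) = -12 + \left(588 + 6 Q\right) = 576 + 6 Q$)
$f{\left(u,N \right)} = 0$
$t{\left(d,m \right)} = -4$ ($t{\left(d,m \right)} = 5 - 9 = -4$)
$G = \frac{1}{1888304}$ ($G = \frac{1}{4 \left(472064 + \left(576 + 6 \left(-94\right)\right)\right)} = \frac{1}{4 \left(472064 + \left(576 - 564\right)\right)} = \frac{1}{4 \left(472064 + 12\right)} = \frac{1}{4 \cdot 472076} = \frac{1}{4} \cdot \frac{1}{472076} = \frac{1}{1888304} \approx 5.2958 \cdot 10^{-7}$)
$t{\left(f{\left(-13,\frac{T{\left(2 \right)}}{25} \right)},150 \right)} - G = -4 - \frac{1}{1888304} = - \frac{7553217}{1888304}$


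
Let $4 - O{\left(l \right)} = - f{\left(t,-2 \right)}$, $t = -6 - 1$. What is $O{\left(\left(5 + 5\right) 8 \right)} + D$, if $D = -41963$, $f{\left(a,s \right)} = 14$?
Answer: $-41945$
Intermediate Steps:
$t = -7$ ($t = -6 - 1 = -7$)
$O{\left(l \right)} = 18$ ($O{\left(l \right)} = 4 - \left(-1\right) 14 = 4 - -14 = 4 + 14 = 18$)
$O{\left(\left(5 + 5\right) 8 \right)} + D = 18 - 41963 = -41945$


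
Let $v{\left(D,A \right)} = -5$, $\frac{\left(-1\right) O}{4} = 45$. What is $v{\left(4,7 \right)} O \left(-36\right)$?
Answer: $-32400$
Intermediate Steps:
$O = -180$ ($O = \left(-4\right) 45 = -180$)
$v{\left(4,7 \right)} O \left(-36\right) = \left(-5\right) \left(-180\right) \left(-36\right) = 900 \left(-36\right) = -32400$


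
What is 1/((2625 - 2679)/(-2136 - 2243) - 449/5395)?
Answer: -23624705/1674841 ≈ -14.106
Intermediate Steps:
1/((2625 - 2679)/(-2136 - 2243) - 449/5395) = 1/(-54/(-4379) - 449*1/5395) = 1/(-54*(-1/4379) - 449/5395) = 1/(54/4379 - 449/5395) = 1/(-1674841/23624705) = -23624705/1674841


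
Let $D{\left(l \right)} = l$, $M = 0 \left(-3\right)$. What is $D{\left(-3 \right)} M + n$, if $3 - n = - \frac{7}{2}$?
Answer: $\frac{13}{2} \approx 6.5$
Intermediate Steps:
$M = 0$
$n = \frac{13}{2}$ ($n = 3 - - \frac{7}{2} = 3 + \frac{7}{2} = \frac{13}{2} \approx 6.5$)
$D{\left(-3 \right)} M + n = \left(-3\right) 0 + \frac{13}{2} = 0 + \frac{13}{2} = \frac{13}{2}$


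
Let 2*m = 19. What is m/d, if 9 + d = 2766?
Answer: 19/5514 ≈ 0.0034458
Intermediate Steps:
m = 19/2 (m = (1/2)*19 = 19/2 ≈ 9.5000)
d = 2757 (d = -9 + 2766 = 2757)
m/d = (19/2)/2757 = (1/2757)*(19/2) = 19/5514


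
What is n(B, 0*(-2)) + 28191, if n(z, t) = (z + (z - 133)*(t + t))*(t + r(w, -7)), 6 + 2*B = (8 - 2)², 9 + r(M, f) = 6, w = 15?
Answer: 28146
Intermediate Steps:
r(M, f) = -3 (r(M, f) = -9 + 6 = -3)
B = 15 (B = -3 + (8 - 2)²/2 = -3 + (½)*6² = -3 + (½)*36 = -3 + 18 = 15)
n(z, t) = (-3 + t)*(z + 2*t*(-133 + z)) (n(z, t) = (z + (z - 133)*(t + t))*(t - 3) = (z + (-133 + z)*(2*t))*(-3 + t) = (z + 2*t*(-133 + z))*(-3 + t) = (-3 + t)*(z + 2*t*(-133 + z)))
n(B, 0*(-2)) + 28191 = (-266*(0*(-2))² - 3*15 + 798*(0*(-2)) - 5*0*(-2)*15 + 2*15*(0*(-2))²) + 28191 = (-266*0² - 45 + 798*0 - 5*0*15 + 2*15*0²) + 28191 = (-266*0 - 45 + 0 + 0 + 2*15*0) + 28191 = (0 - 45 + 0 + 0 + 0) + 28191 = -45 + 28191 = 28146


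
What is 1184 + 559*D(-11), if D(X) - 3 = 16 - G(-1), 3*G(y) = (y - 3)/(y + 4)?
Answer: 108481/9 ≈ 12053.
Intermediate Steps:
G(y) = (-3 + y)/(3*(4 + y)) (G(y) = ((y - 3)/(y + 4))/3 = ((-3 + y)/(4 + y))/3 = (-3 + y)/(3*(4 + y)))
D(X) = 175/9 (D(X) = 3 + (16 - (-3 - 1)/(3*(4 - 1))) = 3 + (16 - (-4)/(3*3)) = 3 + (16 - 1*(-4/9)) = 3 + (16 + 4/9) = 3 + 148/9 = 175/9)
1184 + 559*D(-11) = 1184 + 559*(175/9) = 1184 + 97825/9 = 108481/9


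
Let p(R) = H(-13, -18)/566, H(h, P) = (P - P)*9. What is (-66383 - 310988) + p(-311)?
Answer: -377371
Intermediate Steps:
H(h, P) = 0 (H(h, P) = 0*9 = 0)
p(R) = 0 (p(R) = 0/566 = 0*(1/566) = 0)
(-66383 - 310988) + p(-311) = (-66383 - 310988) + 0 = -377371 + 0 = -377371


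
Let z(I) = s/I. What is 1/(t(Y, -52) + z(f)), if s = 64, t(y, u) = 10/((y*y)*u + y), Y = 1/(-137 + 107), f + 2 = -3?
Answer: -205/25124 ≈ -0.0081595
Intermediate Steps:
f = -5 (f = -2 - 3 = -5)
Y = -1/30 (Y = 1/(-30) = -1/30 ≈ -0.033333)
t(y, u) = 10/(y + u*y²) (t(y, u) = 10/(y²*u + y) = 10/(u*y² + y) = 10/(y + u*y²))
z(I) = 64/I
1/(t(Y, -52) + z(f)) = 1/(10/((-1/30)*(1 - 52*(-1/30))) + 64/(-5)) = 1/(10*(-30)/(1 + 26/15) + 64*(-⅕)) = 1/(10*(-30)/(41/15) - 64/5) = 1/(10*(-30)*(15/41) - 64/5) = 1/(-4500/41 - 64/5) = 1/(-25124/205) = -205/25124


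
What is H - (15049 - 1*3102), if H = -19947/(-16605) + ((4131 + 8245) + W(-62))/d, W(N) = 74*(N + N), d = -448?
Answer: -463116722/38745 ≈ -11953.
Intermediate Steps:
W(N) = 148*N (W(N) = 74*(2*N) = 148*N)
H = -230207/38745 (H = -19947/(-16605) + ((4131 + 8245) + 148*(-62))/(-448) = -19947*(-1/16605) + (12376 - 9176)*(-1/448) = 6649/5535 + 3200*(-1/448) = 6649/5535 - 50/7 = -230207/38745 ≈ -5.9416)
H - (15049 - 1*3102) = -230207/38745 - (15049 - 1*3102) = -230207/38745 - (15049 - 3102) = -230207/38745 - 1*11947 = -230207/38745 - 11947 = -463116722/38745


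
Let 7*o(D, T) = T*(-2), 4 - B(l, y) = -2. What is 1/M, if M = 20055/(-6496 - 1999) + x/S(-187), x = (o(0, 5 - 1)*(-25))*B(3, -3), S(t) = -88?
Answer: -130823/563697 ≈ -0.23208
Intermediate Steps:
B(l, y) = 6 (B(l, y) = 4 - 1*(-2) = 4 + 2 = 6)
o(D, T) = -2*T/7 (o(D, T) = (T*(-2))/7 = (-2*T)/7 = -2*T/7)
x = 1200/7 (x = (-2*(5 - 1)/7*(-25))*6 = (-2/7*4*(-25))*6 = -8/7*(-25)*6 = (200/7)*6 = 1200/7 ≈ 171.43)
M = -563697/130823 (M = 20055/(-6496 - 1999) + (1200/7)/(-88) = 20055/(-8495) + (1200/7)*(-1/88) = 20055*(-1/8495) - 150/77 = -4011/1699 - 150/77 = -563697/130823 ≈ -4.3089)
1/M = 1/(-563697/130823) = -130823/563697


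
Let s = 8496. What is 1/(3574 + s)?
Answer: 1/12070 ≈ 8.2850e-5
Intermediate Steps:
1/(3574 + s) = 1/(3574 + 8496) = 1/12070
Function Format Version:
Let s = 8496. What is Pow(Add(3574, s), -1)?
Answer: Rational(1, 12070) ≈ 8.2850e-5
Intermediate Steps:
Pow(Add(3574, s), -1) = Pow(Add(3574, 8496), -1) = Pow(12070, -1) = Rational(1, 12070)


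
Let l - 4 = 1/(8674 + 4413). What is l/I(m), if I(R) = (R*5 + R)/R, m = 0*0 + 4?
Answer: 52349/78522 ≈ 0.66668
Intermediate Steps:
l = 52349/13087 (l = 4 + 1/(8674 + 4413) = 4 + 1/13087 = 52349/13087 ≈ 4.0001)
m = 4 (m = 0 + 4 = 4)
I(R) = 6 (I(R) = (5*R + R)/R = (6*R)/R = 6)
l/I(m) = (52349/13087)/6 = (52349/13087)*(⅙) = 52349/78522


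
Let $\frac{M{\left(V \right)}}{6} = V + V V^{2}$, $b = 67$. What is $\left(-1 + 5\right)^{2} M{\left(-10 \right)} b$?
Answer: $-6496320$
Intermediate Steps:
$M{\left(V \right)} = 6 V + 6 V^{3}$ ($M{\left(V \right)} = 6 \left(V + V V^{2}\right) = 6 \left(V + V^{3}\right) = 6 V + 6 V^{3}$)
$\left(-1 + 5\right)^{2} M{\left(-10 \right)} b = \left(-1 + 5\right)^{2} \cdot 6 \left(-10\right) \left(1 + \left(-10\right)^{2}\right) 67 = 4^{2} \cdot 6 \left(-10\right) \left(1 + 100\right) 67 = 16 \cdot 6 \left(-10\right) 101 \cdot 67 = 16 \left(-6060\right) 67 = \left(-96960\right) 67 = -6496320$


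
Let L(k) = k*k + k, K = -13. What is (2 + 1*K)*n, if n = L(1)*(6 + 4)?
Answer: -220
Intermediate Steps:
L(k) = k + k² (L(k) = k² + k = k + k²)
n = 20 (n = (1*(1 + 1))*(6 + 4) = (1*2)*10 = 2*10 = 20)
(2 + 1*K)*n = (2 + 1*(-13))*20 = (2 - 13)*20 = -11*20 = -220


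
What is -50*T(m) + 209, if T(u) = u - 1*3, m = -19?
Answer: 1309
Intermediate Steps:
T(u) = -3 + u (T(u) = u - 3 = -3 + u)
-50*T(m) + 209 = -50*(-3 - 19) + 209 = -50*(-22) + 209 = 1100 + 209 = 1309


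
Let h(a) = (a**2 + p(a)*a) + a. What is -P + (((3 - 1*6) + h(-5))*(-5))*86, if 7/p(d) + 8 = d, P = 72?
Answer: -111016/13 ≈ -8539.7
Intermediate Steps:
p(d) = 7/(-8 + d)
h(a) = a + a**2 + 7*a/(-8 + a) (h(a) = (a**2 + (7/(-8 + a))*a) + a = (a**2 + 7*a/(-8 + a)) + a = a + a**2 + 7*a/(-8 + a))
-P + (((3 - 1*6) + h(-5))*(-5))*86 = -1*72 + (((3 - 1*6) - 5*(7 + (1 - 5)*(-8 - 5))/(-8 - 5))*(-5))*86 = -72 + (((3 - 6) - 5*(7 - 4*(-13))/(-13))*(-5))*86 = -72 + ((-3 - 5*(-1/13)*(7 + 52))*(-5))*86 = -72 + ((-3 - 5*(-1/13)*59)*(-5))*86 = -72 + ((-3 + 295/13)*(-5))*86 = -72 + ((256/13)*(-5))*86 = -72 - 1280/13*86 = -72 - 110080/13 = -111016/13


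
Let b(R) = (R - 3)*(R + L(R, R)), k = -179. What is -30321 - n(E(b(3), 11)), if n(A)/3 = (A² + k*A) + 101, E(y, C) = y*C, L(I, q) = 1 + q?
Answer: -30624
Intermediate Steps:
b(R) = (1 + 2*R)*(-3 + R) (b(R) = (R - 3)*(R + (1 + R)) = (-3 + R)*(1 + 2*R) = (1 + 2*R)*(-3 + R))
E(y, C) = C*y
n(A) = 303 - 537*A + 3*A² (n(A) = 3*((A² - 179*A) + 101) = 3*(101 + A² - 179*A) = 303 - 537*A + 3*A²)
-30321 - n(E(b(3), 11)) = -30321 - (303 - 5907*(-3 - 5*3 + 2*3²) + 3*(11*(-3 - 5*3 + 2*3²))²) = -30321 - (303 - 5907*(-3 - 15 + 2*9) + 3*(11*(-3 - 15 + 2*9))²) = -30321 - (303 - 5907*(-3 - 15 + 18) + 3*(11*(-3 - 15 + 18))²) = -30321 - (303 - 5907*0 + 3*(11*0)²) = -30321 - (303 - 537*0 + 3*0²) = -30321 - (303 + 0 + 3*0) = -30321 - (303 + 0 + 0) = -30321 - 1*303 = -30321 - 303 = -30624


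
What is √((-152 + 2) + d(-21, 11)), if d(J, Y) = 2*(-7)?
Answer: 2*I*√41 ≈ 12.806*I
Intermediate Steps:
d(J, Y) = -14
√((-152 + 2) + d(-21, 11)) = √((-152 + 2) - 14) = √(-150 - 14) = √(-164) = 2*I*√41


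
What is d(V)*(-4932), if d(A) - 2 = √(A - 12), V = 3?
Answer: -9864 - 14796*I ≈ -9864.0 - 14796.0*I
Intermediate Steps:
d(A) = 2 + √(-12 + A) (d(A) = 2 + √(A - 12) = 2 + √(-12 + A))
d(V)*(-4932) = (2 + √(-12 + 3))*(-4932) = (2 + √(-9))*(-4932) = (2 + 3*I)*(-4932) = -9864 - 14796*I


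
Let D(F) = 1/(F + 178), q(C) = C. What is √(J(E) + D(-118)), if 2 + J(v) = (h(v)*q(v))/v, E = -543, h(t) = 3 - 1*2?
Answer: I*√885/30 ≈ 0.99163*I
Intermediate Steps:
h(t) = 1 (h(t) = 3 - 2 = 1)
D(F) = 1/(178 + F)
J(v) = -1 (J(v) = -2 + (1*v)/v = -2 + v/v = -2 + 1 = -1)
√(J(E) + D(-118)) = √(-1 + 1/(178 - 118)) = √(-1 + 1/60) = √(-59/60) = I*√885/30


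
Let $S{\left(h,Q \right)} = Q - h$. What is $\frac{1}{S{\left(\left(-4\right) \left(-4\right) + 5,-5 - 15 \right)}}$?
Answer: $- \frac{1}{41} \approx -0.02439$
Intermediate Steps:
$\frac{1}{S{\left(\left(-4\right) \left(-4\right) + 5,-5 - 15 \right)}} = \frac{1}{\left(-5 - 15\right) - \left(\left(-4\right) \left(-4\right) + 5\right)} = \frac{1}{\left(-5 - 15\right) - \left(16 + 5\right)} = \frac{1}{-20 - 21} = \frac{1}{-41} = - \frac{1}{41}$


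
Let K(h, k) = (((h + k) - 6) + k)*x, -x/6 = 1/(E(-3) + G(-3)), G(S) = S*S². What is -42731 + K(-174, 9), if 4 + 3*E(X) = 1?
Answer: -299360/7 ≈ -42766.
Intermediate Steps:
E(X) = -1 (E(X) = -4/3 + (⅓)*1 = -4/3 + ⅓ = -1)
G(S) = S³
x = 3/14 (x = -6/(-1 + (-3)³) = -6/(-1 - 27) = -6/(-28) = -6*(-1/28) = 3/14 ≈ 0.21429)
K(h, k) = -9/7 + 3*k/7 + 3*h/14 (K(h, k) = (((h + k) - 6) + k)*(3/14) = ((-6 + h + k) + k)*(3/14) = (-6 + h + 2*k)*(3/14) = -9/7 + 3*k/7 + 3*h/14)
-42731 + K(-174, 9) = -42731 + (-9/7 + (3/7)*9 + (3/14)*(-174)) = -42731 + (-9/7 + 27/7 - 261/7) = -42731 - 243/7 = -299360/7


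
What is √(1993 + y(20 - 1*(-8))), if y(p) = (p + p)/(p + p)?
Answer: √1994 ≈ 44.654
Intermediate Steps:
y(p) = 1 (y(p) = (2*p)/((2*p)) = (2*p)*(1/(2*p)) = 1)
√(1993 + y(20 - 1*(-8))) = √(1993 + 1) = √1994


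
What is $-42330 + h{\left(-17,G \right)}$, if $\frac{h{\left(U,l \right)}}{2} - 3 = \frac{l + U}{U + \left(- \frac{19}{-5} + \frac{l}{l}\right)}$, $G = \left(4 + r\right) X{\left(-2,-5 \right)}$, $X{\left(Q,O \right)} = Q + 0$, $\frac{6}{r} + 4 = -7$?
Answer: $- \frac{28396774}{671} \approx -42320.0$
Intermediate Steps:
$r = - \frac{6}{11}$ ($r = \frac{6}{-4 - 7} = \frac{6}{-11} = 6 \left(- \frac{1}{11}\right) = - \frac{6}{11} \approx -0.54545$)
$X{\left(Q,O \right)} = Q$
$G = - \frac{76}{11}$ ($G = \left(4 - \frac{6}{11}\right) \left(-2\right) = \frac{38}{11} \left(-2\right) = - \frac{76}{11} \approx -6.9091$)
$h{\left(U,l \right)} = 6 + \frac{2 \left(U + l\right)}{\frac{24}{5} + U}$ ($h{\left(U,l \right)} = 6 + 2 \frac{l + U}{U + \left(- \frac{19}{-5} + \frac{l}{l}\right)} = 6 + 2 \frac{U + l}{U + \left(\left(-19\right) \left(- \frac{1}{5}\right) + 1\right)} = 6 + 2 \frac{U + l}{U + \left(\frac{19}{5} + 1\right)} = 6 + 2 \frac{U + l}{U + \frac{24}{5}} = 6 + 2 \frac{U + l}{\frac{24}{5} + U} = 6 + \frac{2 \left(U + l\right)}{\frac{24}{5} + U}$)
$-42330 + h{\left(-17,G \right)} = -42330 + \frac{2 \left(72 + 5 \left(- \frac{76}{11}\right) + 20 \left(-17\right)\right)}{24 + 5 \left(-17\right)} = -42330 + \frac{2 \left(72 - \frac{380}{11} - 340\right)}{24 - 85} = -42330 + 2 \frac{1}{-61} \left(- \frac{3328}{11}\right) = -42330 + 2 \left(- \frac{1}{61}\right) \left(- \frac{3328}{11}\right) = -42330 + \frac{6656}{671} = - \frac{28396774}{671}$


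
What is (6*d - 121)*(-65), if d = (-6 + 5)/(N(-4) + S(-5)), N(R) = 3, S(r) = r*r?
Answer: 110305/14 ≈ 7878.9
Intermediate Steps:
S(r) = r²
d = -1/28 (d = (-6 + 5)/(3 + (-5)²) = -1/(3 + 25) = -1/28 ≈ -0.035714)
(6*d - 121)*(-65) = (6*(-1/28) - 121)*(-65) = (-3/14 - 121)*(-65) = -1697/14*(-65) = 110305/14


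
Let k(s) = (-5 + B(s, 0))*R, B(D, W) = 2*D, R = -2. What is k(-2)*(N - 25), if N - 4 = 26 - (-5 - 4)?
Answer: 252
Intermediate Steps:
k(s) = 10 - 4*s (k(s) = (-5 + 2*s)*(-2) = 10 - 4*s)
N = 39 (N = 4 + (26 - (-5 - 4)) = 4 + (26 - 1*(-9)) = 4 + (26 + 9) = 4 + 35 = 39)
k(-2)*(N - 25) = (10 - 4*(-2))*(39 - 25) = (10 + 8)*14 = 18*14 = 252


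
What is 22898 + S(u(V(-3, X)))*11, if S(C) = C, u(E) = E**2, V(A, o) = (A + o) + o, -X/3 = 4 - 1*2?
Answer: 25373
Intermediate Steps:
X = -6 (X = -3*(4 - 1*2) = -3*(4 - 2) = -3*2 = -6)
V(A, o) = A + 2*o
22898 + S(u(V(-3, X)))*11 = 22898 + (-3 + 2*(-6))**2*11 = 22898 + (-3 - 12)**2*11 = 22898 + (-15)**2*11 = 22898 + 225*11 = 22898 + 2475 = 25373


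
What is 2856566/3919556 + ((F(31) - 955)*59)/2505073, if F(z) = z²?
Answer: 3578646941071/4909386953794 ≈ 0.72894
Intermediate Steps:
2856566/3919556 + ((F(31) - 955)*59)/2505073 = 2856566/3919556 + ((31² - 955)*59)/2505073 = 2856566*(1/3919556) + ((961 - 955)*59)*(1/2505073) = 1428283/1959778 + (6*59)*(1/2505073) = 1428283/1959778 + 354*(1/2505073) = 1428283/1959778 + 354/2505073 = 3578646941071/4909386953794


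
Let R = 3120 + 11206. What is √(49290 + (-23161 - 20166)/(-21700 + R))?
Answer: √2680506421338/7374 ≈ 222.03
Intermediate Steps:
R = 14326
√(49290 + (-23161 - 20166)/(-21700 + R)) = √(49290 + (-23161 - 20166)/(-21700 + 14326)) = √(49290 - 43327/(-7374)) = √(49290 - 43327*(-1/7374)) = √(49290 + 43327/7374) = √(363507787/7374) = √2680506421338/7374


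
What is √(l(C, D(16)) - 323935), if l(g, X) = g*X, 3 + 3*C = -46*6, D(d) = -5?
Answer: I*√323470 ≈ 568.74*I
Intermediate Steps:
C = -93 (C = -1 + (-46*6)/3 = -1 + (⅓)*(-276) = -1 - 92 = -93)
l(g, X) = X*g
√(l(C, D(16)) - 323935) = √(-5*(-93) - 323935) = √(465 - 323935) = √(-323470) = I*√323470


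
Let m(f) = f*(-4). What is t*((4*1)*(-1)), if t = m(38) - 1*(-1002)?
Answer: -3400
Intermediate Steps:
m(f) = -4*f
t = 850 (t = -4*38 - 1*(-1002) = -152 + 1002 = 850)
t*((4*1)*(-1)) = 850*((4*1)*(-1)) = 850*(4*(-1)) = 850*(-4) = -3400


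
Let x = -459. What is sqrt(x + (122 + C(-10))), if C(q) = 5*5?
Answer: 2*I*sqrt(78) ≈ 17.664*I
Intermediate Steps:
C(q) = 25
sqrt(x + (122 + C(-10))) = sqrt(-459 + (122 + 25)) = sqrt(-459 + 147) = sqrt(-312) = 2*I*sqrt(78)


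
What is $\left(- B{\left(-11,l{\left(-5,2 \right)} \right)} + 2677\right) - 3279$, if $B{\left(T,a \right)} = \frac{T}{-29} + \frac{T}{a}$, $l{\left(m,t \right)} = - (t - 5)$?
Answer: $- \frac{52088}{87} \approx -598.71$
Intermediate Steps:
$l{\left(m,t \right)} = 5 - t$ ($l{\left(m,t \right)} = - (-5 + t) = 5 - t$)
$B{\left(T,a \right)} = - \frac{T}{29} + \frac{T}{a}$ ($B{\left(T,a \right)} = T \left(- \frac{1}{29}\right) + \frac{T}{a} = - \frac{T}{29} + \frac{T}{a}$)
$\left(- B{\left(-11,l{\left(-5,2 \right)} \right)} + 2677\right) - 3279 = \left(- (\left(- \frac{1}{29}\right) \left(-11\right) - \frac{11}{5 - 2}) + 2677\right) - 3279 = \left(- (\frac{11}{29} - \frac{11}{5 - 2}) + 2677\right) - 3279 = \left(- (\frac{11}{29} - \frac{11}{3}) + 2677\right) - 3279 = \left(\left(-1\right) \left(- \frac{286}{87}\right) + 2677\right) - 3279 = \left(\frac{286}{87} + 2677\right) - 3279 = \frac{233185}{87} - 3279 = - \frac{52088}{87}$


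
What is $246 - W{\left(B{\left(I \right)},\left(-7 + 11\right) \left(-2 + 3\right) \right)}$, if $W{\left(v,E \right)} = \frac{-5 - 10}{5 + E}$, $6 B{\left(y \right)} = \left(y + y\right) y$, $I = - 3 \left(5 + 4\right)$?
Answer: $\frac{743}{3} \approx 247.67$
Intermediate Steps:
$I = -27$ ($I = \left(-3\right) 9 = -27$)
$B{\left(y \right)} = \frac{y^{2}}{3}$ ($B{\left(y \right)} = \frac{\left(y + y\right) y}{6} = \frac{2 y y}{6} = \frac{2 y^{2}}{6} = \frac{y^{2}}{3}$)
$W{\left(v,E \right)} = - \frac{15}{5 + E}$
$246 - W{\left(B{\left(I \right)},\left(-7 + 11\right) \left(-2 + 3\right) \right)} = 246 - - \frac{15}{5 + \left(-7 + 11\right) \left(-2 + 3\right)} = 246 - - \frac{15}{5 + 4 \cdot 1} = 246 - - \frac{15}{5 + 4} = 246 - - \frac{15}{9} = 246 - \left(-15\right) \frac{1}{9} = 246 - - \frac{5}{3} = 246 + \frac{5}{3} = \frac{743}{3}$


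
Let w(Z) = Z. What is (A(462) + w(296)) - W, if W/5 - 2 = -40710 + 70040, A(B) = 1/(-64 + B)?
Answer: -58252871/398 ≈ -1.4636e+5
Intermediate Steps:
W = 146660 (W = 10 + 5*(-40710 + 70040) = 10 + 5*29330 = 10 + 146650 = 146660)
(A(462) + w(296)) - W = (1/(-64 + 462) + 296) - 1*146660 = (1/398 + 296) - 146660 = 117809/398 - 146660 = -58252871/398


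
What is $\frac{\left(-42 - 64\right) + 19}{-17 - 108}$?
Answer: $\frac{87}{125} \approx 0.696$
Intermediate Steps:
$\frac{\left(-42 - 64\right) + 19}{-17 - 108} = \frac{\left(-42 - 64\right) + 19}{-125} = \left(-106 + 19\right) \left(- \frac{1}{125}\right) = \left(-87\right) \left(- \frac{1}{125}\right) = \frac{87}{125}$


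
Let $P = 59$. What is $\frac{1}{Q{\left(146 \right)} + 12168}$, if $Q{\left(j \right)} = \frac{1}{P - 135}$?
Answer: $\frac{76}{924767} \approx 8.2183 \cdot 10^{-5}$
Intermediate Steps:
$Q{\left(j \right)} = - \frac{1}{76}$ ($Q{\left(j \right)} = \frac{1}{59 - 135} = \frac{1}{-76} = - \frac{1}{76}$)
$\frac{1}{Q{\left(146 \right)} + 12168} = \frac{1}{- \frac{1}{76} + 12168} = \frac{1}{\frac{924767}{76}} = \frac{76}{924767}$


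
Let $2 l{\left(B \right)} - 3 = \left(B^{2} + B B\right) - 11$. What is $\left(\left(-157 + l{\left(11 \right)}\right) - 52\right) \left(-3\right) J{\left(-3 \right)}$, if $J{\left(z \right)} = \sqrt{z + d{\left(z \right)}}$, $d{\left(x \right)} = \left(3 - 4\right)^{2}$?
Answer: $276 i \sqrt{2} \approx 390.32 i$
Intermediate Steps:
$l{\left(B \right)} = -4 + B^{2}$ ($l{\left(B \right)} = \frac{3}{2} + \frac{\left(B^{2} + B B\right) - 11}{2} = \frac{3}{2} + \frac{\left(B^{2} + B^{2}\right) - 11}{2} = \frac{3}{2} + \frac{2 B^{2} - 11}{2} = \frac{3}{2} + \frac{-11 + 2 B^{2}}{2} = \frac{3}{2} + \left(- \frac{11}{2} + B^{2}\right) = -4 + B^{2}$)
$d{\left(x \right)} = 1$ ($d{\left(x \right)} = \left(-1\right)^{2} = 1$)
$J{\left(z \right)} = \sqrt{1 + z}$ ($J{\left(z \right)} = \sqrt{z + 1} = \sqrt{1 + z}$)
$\left(\left(-157 + l{\left(11 \right)}\right) - 52\right) \left(-3\right) J{\left(-3 \right)} = \left(\left(-157 - \left(4 - 11^{2}\right)\right) - 52\right) \left(-3\right) \sqrt{1 - 3} = \left(\left(-157 + \left(-4 + 121\right)\right) - 52\right) \left(-3\right) \sqrt{-2} = \left(\left(-157 + 117\right) - 52\right) \left(-3\right) i \sqrt{2} = \left(-40 - 52\right) \left(-3\right) i \sqrt{2} = \left(-92\right) \left(-3\right) i \sqrt{2} = 276 i \sqrt{2}$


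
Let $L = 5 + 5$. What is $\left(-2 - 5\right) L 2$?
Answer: $-140$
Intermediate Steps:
$L = 10$
$\left(-2 - 5\right) L 2 = \left(-2 - 5\right) 10 \cdot 2 = \left(-7\right) 10 \cdot 2 = \left(-70\right) 2 = -140$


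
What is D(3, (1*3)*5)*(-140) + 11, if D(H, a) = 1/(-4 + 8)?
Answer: -24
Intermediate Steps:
D(H, a) = ¼ (D(H, a) = 1/4 = ¼)
D(3, (1*3)*5)*(-140) + 11 = (¼)*(-140) + 11 = -35 + 11 = -24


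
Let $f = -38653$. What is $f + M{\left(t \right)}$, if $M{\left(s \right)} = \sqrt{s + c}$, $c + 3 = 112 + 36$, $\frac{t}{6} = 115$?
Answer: $-38653 + \sqrt{835} \approx -38624.0$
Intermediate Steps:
$t = 690$ ($t = 6 \cdot 115 = 690$)
$c = 145$ ($c = -3 + \left(112 + 36\right) = -3 + 148 = 145$)
$M{\left(s \right)} = \sqrt{145 + s}$ ($M{\left(s \right)} = \sqrt{s + 145} = \sqrt{145 + s}$)
$f + M{\left(t \right)} = -38653 + \sqrt{145 + 690} = -38653 + \sqrt{835}$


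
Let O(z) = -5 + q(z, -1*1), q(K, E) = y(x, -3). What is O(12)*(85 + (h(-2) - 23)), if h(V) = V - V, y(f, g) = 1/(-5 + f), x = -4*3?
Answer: -5332/17 ≈ -313.65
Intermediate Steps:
x = -12
q(K, E) = -1/17 (q(K, E) = 1/(-5 - 12) = 1/(-17) = -1/17)
h(V) = 0
O(z) = -86/17 (O(z) = -5 - 1/17 = -86/17)
O(12)*(85 + (h(-2) - 23)) = -86*(85 + (0 - 23))/17 = -86*(85 - 23)/17 = -86/17*62 = -5332/17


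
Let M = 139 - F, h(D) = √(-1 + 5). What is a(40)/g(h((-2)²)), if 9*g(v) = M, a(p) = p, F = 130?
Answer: 40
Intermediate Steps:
h(D) = 2 (h(D) = √4 = 2)
M = 9 (M = 139 - 1*130 = 139 - 130 = 9)
g(v) = 1 (g(v) = (⅑)*9 = 1)
a(40)/g(h((-2)²)) = 40/1 = 40*1 = 40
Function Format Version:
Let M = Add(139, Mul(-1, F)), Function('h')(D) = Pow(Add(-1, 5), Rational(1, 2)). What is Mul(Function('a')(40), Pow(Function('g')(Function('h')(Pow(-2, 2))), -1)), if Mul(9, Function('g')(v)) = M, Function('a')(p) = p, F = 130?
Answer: 40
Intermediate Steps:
Function('h')(D) = 2 (Function('h')(D) = Pow(4, Rational(1, 2)) = 2)
M = 9 (M = Add(139, Mul(-1, 130)) = Add(139, -130) = 9)
Function('g')(v) = 1 (Function('g')(v) = Mul(Rational(1, 9), 9) = 1)
Mul(Function('a')(40), Pow(Function('g')(Function('h')(Pow(-2, 2))), -1)) = Mul(40, Pow(1, -1)) = Mul(40, 1) = 40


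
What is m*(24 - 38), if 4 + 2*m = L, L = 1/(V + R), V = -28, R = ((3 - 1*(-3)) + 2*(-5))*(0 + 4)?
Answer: 1239/44 ≈ 28.159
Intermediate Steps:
R = -16 (R = ((3 + 3) - 10)*4 = (6 - 10)*4 = -4*4 = -16)
L = -1/44 (L = 1/(-28 - 16) = 1/(-44) = -1/44 ≈ -0.022727)
m = -177/88 (m = -2 + (½)*(-1/44) = -2 - 1/88 = -177/88 ≈ -2.0114)
m*(24 - 38) = -177*(24 - 38)/88 = -177/88*(-14) = 1239/44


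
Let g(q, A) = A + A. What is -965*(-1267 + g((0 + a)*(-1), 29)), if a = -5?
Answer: 1166685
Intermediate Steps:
g(q, A) = 2*A
-965*(-1267 + g((0 + a)*(-1), 29)) = -965*(-1267 + 2*29) = -965*(-1267 + 58) = -965*(-1209) = 1166685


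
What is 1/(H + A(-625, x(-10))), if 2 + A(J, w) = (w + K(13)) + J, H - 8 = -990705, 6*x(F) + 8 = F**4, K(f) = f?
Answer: -3/2968937 ≈ -1.0105e-6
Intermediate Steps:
x(F) = -4/3 + F**4/6
H = -990697 (H = 8 - 990705 = -990697)
A(J, w) = 11 + J + w (A(J, w) = -2 + ((w + 13) + J) = -2 + ((13 + w) + J) = -2 + (13 + J + w) = 11 + J + w)
1/(H + A(-625, x(-10))) = 1/(-990697 + (11 - 625 + (-4/3 + (1/6)*(-10)**4))) = 1/(-990697 + (11 - 625 + (-4/3 + (1/6)*10000))) = 1/(-990697 + (11 - 625 + (-4/3 + 5000/3))) = 1/(-990697 + (11 - 625 + 4996/3)) = 1/(-990697 + 3154/3) = 1/(-2968937/3) = -3/2968937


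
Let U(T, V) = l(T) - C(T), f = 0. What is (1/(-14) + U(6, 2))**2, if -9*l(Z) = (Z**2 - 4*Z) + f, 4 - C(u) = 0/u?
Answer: 51529/1764 ≈ 29.211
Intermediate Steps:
C(u) = 4 (C(u) = 4 - 0/u = 4 - 1*0 = 4 + 0 = 4)
l(Z) = -Z**2/9 + 4*Z/9 (l(Z) = -((Z**2 - 4*Z) + 0)/9 = -(Z**2 - 4*Z)/9 = -Z**2/9 + 4*Z/9)
U(T, V) = -4 + T*(4 - T)/9 (U(T, V) = T*(4 - T)/9 - 1*4 = T*(4 - T)/9 - 4 = -4 + T*(4 - T)/9)
(1/(-14) + U(6, 2))**2 = (1/(-14) + (-4 - 1/9*6**2 + (4/9)*6))**2 = (-1/14 + (-4 - 1/9*36 + 8/3))**2 = (-1/14 + (-4 - 4 + 8/3))**2 = (-1/14 - 16/3)**2 = (-227/42)**2 = 51529/1764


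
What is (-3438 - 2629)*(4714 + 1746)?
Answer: -39192820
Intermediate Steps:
(-3438 - 2629)*(4714 + 1746) = -6067*6460 = -39192820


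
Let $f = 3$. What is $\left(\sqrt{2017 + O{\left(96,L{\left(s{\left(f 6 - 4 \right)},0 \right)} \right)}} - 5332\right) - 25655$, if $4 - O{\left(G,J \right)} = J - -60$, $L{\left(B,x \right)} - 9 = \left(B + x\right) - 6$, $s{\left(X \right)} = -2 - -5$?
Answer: $-30987 + \sqrt{1955} \approx -30943.0$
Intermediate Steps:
$s{\left(X \right)} = 3$ ($s{\left(X \right)} = -2 + 5 = 3$)
$L{\left(B,x \right)} = 3 + B + x$ ($L{\left(B,x \right)} = 9 - \left(6 - B - x\right) = 9 + \left(-6 + B + x\right) = 3 + B + x$)
$O{\left(G,J \right)} = -56 - J$ ($O{\left(G,J \right)} = 4 - \left(J - -60\right) = 4 - \left(J + 60\right) = 4 - \left(60 + J\right) = -56 - J$)
$\left(\sqrt{2017 + O{\left(96,L{\left(s{\left(f 6 - 4 \right)},0 \right)} \right)}} - 5332\right) - 25655 = \left(\sqrt{2017 - 62} - 5332\right) - 25655 = \left(\sqrt{1955} - 5332\right) - 25655 = \left(-5332 + \sqrt{1955}\right) - 25655 = -30987 + \sqrt{1955}$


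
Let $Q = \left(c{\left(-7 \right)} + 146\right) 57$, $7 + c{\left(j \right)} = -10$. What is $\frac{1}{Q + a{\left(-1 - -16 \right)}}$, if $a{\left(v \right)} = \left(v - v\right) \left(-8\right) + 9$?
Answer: $\frac{1}{7362} \approx 0.00013583$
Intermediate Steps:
$c{\left(j \right)} = -17$ ($c{\left(j \right)} = -7 - 10 = -17$)
$a{\left(v \right)} = 9$ ($a{\left(v \right)} = 0 \left(-8\right) + 9 = 0 + 9 = 9$)
$Q = 7353$ ($Q = \left(-17 + 146\right) 57 = 129 \cdot 57 = 7353$)
$\frac{1}{Q + a{\left(-1 - -16 \right)}} = \frac{1}{7353 + 9} = \frac{1}{7362}$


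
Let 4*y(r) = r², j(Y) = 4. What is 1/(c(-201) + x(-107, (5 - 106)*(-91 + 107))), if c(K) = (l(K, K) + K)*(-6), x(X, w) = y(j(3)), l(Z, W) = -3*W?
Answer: -1/2408 ≈ -0.00041528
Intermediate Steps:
y(r) = r²/4
x(X, w) = 4 (x(X, w) = (¼)*4² = (¼)*16 = 4)
c(K) = 12*K (c(K) = (-3*K + K)*(-6) = -2*K*(-6) = 12*K)
1/(c(-201) + x(-107, (5 - 106)*(-91 + 107))) = 1/(12*(-201) + 4) = 1/(-2412 + 4) = 1/(-2408) = -1/2408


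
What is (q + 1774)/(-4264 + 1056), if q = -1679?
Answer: -95/3208 ≈ -0.029613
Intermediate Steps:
(q + 1774)/(-4264 + 1056) = (-1679 + 1774)/(-4264 + 1056) = 95/(-3208) = 95*(-1/3208) = -95/3208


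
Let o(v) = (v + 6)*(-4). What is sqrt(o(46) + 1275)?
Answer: sqrt(1067) ≈ 32.665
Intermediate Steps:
o(v) = -24 - 4*v (o(v) = (6 + v)*(-4) = -24 - 4*v)
sqrt(o(46) + 1275) = sqrt((-24 - 4*46) + 1275) = sqrt((-24 - 184) + 1275) = sqrt(-208 + 1275) = sqrt(1067)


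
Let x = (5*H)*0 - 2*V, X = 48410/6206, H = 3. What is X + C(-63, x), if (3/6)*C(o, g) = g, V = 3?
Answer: -13031/3103 ≈ -4.1995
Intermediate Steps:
X = 24205/3103 (X = 48410*(1/6206) = 24205/3103 ≈ 7.8005)
x = -6 (x = (5*3)*0 - 2*3 = 15*0 - 6 = 0 - 6 = -6)
C(o, g) = 2*g
X + C(-63, x) = 24205/3103 + 2*(-6) = 24205/3103 - 12 = -13031/3103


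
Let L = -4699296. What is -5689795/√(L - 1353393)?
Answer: 5689795*I*√672521/2017563 ≈ 2312.7*I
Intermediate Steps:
-5689795/√(L - 1353393) = -5689795/√(-4699296 - 1353393) = -5689795*(-I*√672521/2017563) = -(-5689795)*I*√672521/2017563 = 5689795*I*√672521/2017563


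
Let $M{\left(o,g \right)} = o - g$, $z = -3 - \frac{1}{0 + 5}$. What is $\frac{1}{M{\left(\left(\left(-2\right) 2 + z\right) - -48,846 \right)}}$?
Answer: $- \frac{5}{4026} \approx -0.0012419$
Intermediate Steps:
$z = - \frac{16}{5}$ ($z = -3 - \frac{1}{5} = - \frac{16}{5} \approx -3.2$)
$\frac{1}{M{\left(\left(\left(-2\right) 2 + z\right) - -48,846 \right)}} = \frac{1}{\left(\left(\left(-2\right) 2 - \frac{16}{5}\right) - -48\right) - 846} = \frac{1}{\left(\left(-4 - \frac{16}{5}\right) + 48\right) - 846} = \frac{1}{\left(- \frac{36}{5} + 48\right) - 846} = \frac{1}{\frac{204}{5} - 846} = \frac{1}{- \frac{4026}{5}} = - \frac{5}{4026}$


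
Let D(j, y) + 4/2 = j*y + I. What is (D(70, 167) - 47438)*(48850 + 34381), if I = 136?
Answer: -2964188834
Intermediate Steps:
D(j, y) = 134 + j*y (D(j, y) = -2 + (j*y + 136) = -2 + (136 + j*y) = 134 + j*y)
(D(70, 167) - 47438)*(48850 + 34381) = ((134 + 70*167) - 47438)*(48850 + 34381) = ((134 + 11690) - 47438)*83231 = (11824 - 47438)*83231 = -35614*83231 = -2964188834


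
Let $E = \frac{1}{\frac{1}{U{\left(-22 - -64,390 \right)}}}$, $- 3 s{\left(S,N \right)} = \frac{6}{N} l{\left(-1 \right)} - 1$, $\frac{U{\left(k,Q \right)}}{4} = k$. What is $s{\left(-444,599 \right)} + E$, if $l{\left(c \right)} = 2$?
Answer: $\frac{302483}{1797} \approx 168.33$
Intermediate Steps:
$U{\left(k,Q \right)} = 4 k$
$s{\left(S,N \right)} = \frac{1}{3} - \frac{4}{N}$ ($s{\left(S,N \right)} = - \frac{\frac{6}{N} 2 - 1}{3} = - \frac{\frac{12}{N} - 1}{3} = - \frac{-1 + \frac{12}{N}}{3} = \frac{1}{3} - \frac{4}{N}$)
$E = 168$ ($E = \frac{1}{\frac{1}{4 \left(-22 - -64\right)}} = \frac{1}{\frac{1}{4 \left(-22 + 64\right)}} = \frac{1}{\frac{1}{4 \cdot 42}} = \frac{1}{\frac{1}{168}} = 168$)
$s{\left(-444,599 \right)} + E = \frac{-12 + 599}{3 \cdot 599} + 168 = \frac{1}{3} \cdot \frac{1}{599} \cdot 587 + 168 = \frac{587}{1797} + 168 = \frac{302483}{1797}$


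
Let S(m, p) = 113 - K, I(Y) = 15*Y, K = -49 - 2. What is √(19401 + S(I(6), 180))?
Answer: √19565 ≈ 139.88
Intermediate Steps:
K = -51
S(m, p) = 164 (S(m, p) = 113 - 1*(-51) = 113 + 51 = 164)
√(19401 + S(I(6), 180)) = √(19401 + 164) = √19565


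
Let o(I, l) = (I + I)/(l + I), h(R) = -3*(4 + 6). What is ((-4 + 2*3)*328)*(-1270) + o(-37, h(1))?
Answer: -55818966/67 ≈ -8.3312e+5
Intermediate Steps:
h(R) = -30 (h(R) = -3*10 = -30)
o(I, l) = 2*I/(I + l) (o(I, l) = (2*I)/(I + l) = 2*I/(I + l))
((-4 + 2*3)*328)*(-1270) + o(-37, h(1)) = ((-4 + 2*3)*328)*(-1270) + 2*(-37)/(-37 - 30) = ((-4 + 6)*328)*(-1270) + 2*(-37)/(-67) = (2*328)*(-1270) + 2*(-37)*(-1/67) = 656*(-1270) + 74/67 = -833120 + 74/67 = -55818966/67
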